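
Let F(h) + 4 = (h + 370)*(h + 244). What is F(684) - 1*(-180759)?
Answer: 1158867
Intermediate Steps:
F(h) = -4 + (244 + h)*(370 + h) (F(h) = -4 + (h + 370)*(h + 244) = -4 + (370 + h)*(244 + h) = -4 + (244 + h)*(370 + h))
F(684) - 1*(-180759) = (90276 + 684**2 + 614*684) - 1*(-180759) = (90276 + 467856 + 419976) + 180759 = 978108 + 180759 = 1158867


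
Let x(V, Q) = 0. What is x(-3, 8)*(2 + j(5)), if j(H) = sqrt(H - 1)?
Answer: 0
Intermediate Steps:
j(H) = sqrt(-1 + H)
x(-3, 8)*(2 + j(5)) = 0*(2 + sqrt(-1 + 5)) = 0*(2 + sqrt(4)) = 0*(2 + 2) = 0*4 = 0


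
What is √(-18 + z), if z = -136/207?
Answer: I*√88826/69 ≈ 4.3194*I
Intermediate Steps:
z = -136/207 (z = -136*1/207 = -136/207 ≈ -0.65700)
√(-18 + z) = √(-18 - 136/207) = √(-3862/207) = I*√88826/69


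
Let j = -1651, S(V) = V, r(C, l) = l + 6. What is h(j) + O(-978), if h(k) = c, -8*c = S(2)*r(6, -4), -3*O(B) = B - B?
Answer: -½ ≈ -0.50000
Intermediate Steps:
r(C, l) = 6 + l
O(B) = 0 (O(B) = -(B - B)/3 = -⅓*0 = 0)
c = -½ (c = -(6 - 4)/4 = -2/4 = -⅛*4 = -½ ≈ -0.50000)
h(k) = -½
h(j) + O(-978) = -½ + 0 = -½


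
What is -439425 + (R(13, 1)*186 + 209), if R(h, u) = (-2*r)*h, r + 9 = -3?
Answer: -381184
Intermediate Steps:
r = -12 (r = -9 - 3 = -12)
R(h, u) = 24*h (R(h, u) = (-2*(-12))*h = 24*h)
-439425 + (R(13, 1)*186 + 209) = -439425 + ((24*13)*186 + 209) = -439425 + (312*186 + 209) = -439425 + (58032 + 209) = -439425 + 58241 = -381184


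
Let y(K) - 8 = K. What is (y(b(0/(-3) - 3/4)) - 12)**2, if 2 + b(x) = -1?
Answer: 49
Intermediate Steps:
b(x) = -3 (b(x) = -2 - 1 = -3)
y(K) = 8 + K
(y(b(0/(-3) - 3/4)) - 12)**2 = ((8 - 3) - 12)**2 = (5 - 12)**2 = (-7)**2 = 49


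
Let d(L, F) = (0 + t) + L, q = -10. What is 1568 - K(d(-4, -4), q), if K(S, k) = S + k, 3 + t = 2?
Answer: 1583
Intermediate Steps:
t = -1 (t = -3 + 2 = -1)
d(L, F) = -1 + L (d(L, F) = (0 - 1) + L = -1 + L)
1568 - K(d(-4, -4), q) = 1568 - ((-1 - 4) - 10) = 1568 - (-5 - 10) = 1568 - 1*(-15) = 1568 + 15 = 1583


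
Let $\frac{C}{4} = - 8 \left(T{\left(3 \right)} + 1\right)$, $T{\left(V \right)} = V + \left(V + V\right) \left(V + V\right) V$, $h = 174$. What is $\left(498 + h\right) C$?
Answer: $-2408448$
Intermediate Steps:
$T{\left(V \right)} = V + 4 V^{3}$ ($T{\left(V \right)} = V + 2 V 2 V V = V + 4 V^{2} V = V + 4 V^{3}$)
$C = -3584$ ($C = 4 \left(- 8 \left(\left(3 + 4 \cdot 3^{3}\right) + 1\right)\right) = 4 \left(- 8 \left(\left(3 + 4 \cdot 27\right) + 1\right)\right) = 4 \left(- 8 \left(\left(3 + 108\right) + 1\right)\right) = 4 \left(- 8 \left(111 + 1\right)\right) = 4 \left(\left(-8\right) 112\right) = 4 \left(-896\right) = -3584$)
$\left(498 + h\right) C = \left(498 + 174\right) \left(-3584\right) = 672 \left(-3584\right) = -2408448$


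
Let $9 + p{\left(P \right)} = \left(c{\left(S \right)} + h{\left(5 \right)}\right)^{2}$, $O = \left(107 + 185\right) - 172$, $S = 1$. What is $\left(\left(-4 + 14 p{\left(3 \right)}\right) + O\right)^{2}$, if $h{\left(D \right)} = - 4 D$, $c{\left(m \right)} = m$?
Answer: $25441936$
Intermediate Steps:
$O = 120$ ($O = 292 - 172 = 120$)
$p{\left(P \right)} = 352$ ($p{\left(P \right)} = -9 + \left(1 - 20\right)^{2} = -9 + \left(-19\right)^{2} = -9 + 361 = 352$)
$\left(\left(-4 + 14 p{\left(3 \right)}\right) + O\right)^{2} = \left(\left(-4 + 14 \cdot 352\right) + 120\right)^{2} = \left(\left(-4 + 4928\right) + 120\right)^{2} = \left(4924 + 120\right)^{2} = 5044^{2} = 25441936$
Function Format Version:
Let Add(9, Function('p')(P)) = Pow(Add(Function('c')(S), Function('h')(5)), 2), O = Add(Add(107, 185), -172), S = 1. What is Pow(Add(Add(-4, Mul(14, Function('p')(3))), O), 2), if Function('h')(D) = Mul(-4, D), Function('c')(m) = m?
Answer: 25441936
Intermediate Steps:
O = 120 (O = Add(292, -172) = 120)
Function('p')(P) = 352 (Function('p')(P) = Add(-9, Pow(Add(1, Mul(-4, 5)), 2)) = Add(-9, Pow(Add(1, -20), 2)) = Add(-9, Pow(-19, 2)) = Add(-9, 361) = 352)
Pow(Add(Add(-4, Mul(14, Function('p')(3))), O), 2) = Pow(Add(Add(-4, Mul(14, 352)), 120), 2) = Pow(Add(Add(-4, 4928), 120), 2) = Pow(Add(4924, 120), 2) = Pow(5044, 2) = 25441936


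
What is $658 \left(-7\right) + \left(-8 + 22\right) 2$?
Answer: $-4578$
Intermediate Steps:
$658 \left(-7\right) + \left(-8 + 22\right) 2 = -4606 + 14 \cdot 2 = -4606 + 28 = -4578$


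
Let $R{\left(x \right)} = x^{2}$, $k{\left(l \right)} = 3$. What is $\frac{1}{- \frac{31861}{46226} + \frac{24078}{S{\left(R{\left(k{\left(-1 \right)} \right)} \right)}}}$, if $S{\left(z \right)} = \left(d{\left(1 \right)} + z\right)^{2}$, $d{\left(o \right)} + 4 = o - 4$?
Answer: $\frac{23113}{139112773} \approx 0.00016615$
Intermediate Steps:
$d{\left(o \right)} = -8 + o$ ($d{\left(o \right)} = -4 + \left(o - 4\right) = -4 + \left(-4 + o\right) = -8 + o$)
$S{\left(z \right)} = \left(-7 + z\right)^{2}$ ($S{\left(z \right)} = \left(\left(-8 + 1\right) + z\right)^{2} = \left(-7 + z\right)^{2}$)
$\frac{1}{- \frac{31861}{46226} + \frac{24078}{S{\left(R{\left(k{\left(-1 \right)} \right)} \right)}}} = \frac{1}{- \frac{31861}{46226} + \frac{24078}{\left(-7 + 3^{2}\right)^{2}}} = \frac{1}{\left(-31861\right) \frac{1}{46226} + \frac{24078}{\left(-7 + 9\right)^{2}}} = \frac{1}{- \frac{31861}{46226} + \frac{24078}{2^{2}}} = \frac{1}{- \frac{31861}{46226} + \frac{24078}{4}} = \frac{1}{- \frac{31861}{46226} + 24078 \cdot \frac{1}{4}} = \frac{1}{- \frac{31861}{46226} + \frac{12039}{2}} = \frac{1}{\frac{139112773}{23113}} = \frac{23113}{139112773}$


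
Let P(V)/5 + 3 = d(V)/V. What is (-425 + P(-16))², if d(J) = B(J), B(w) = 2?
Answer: 12425625/64 ≈ 1.9415e+5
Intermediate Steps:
d(J) = 2
P(V) = -15 + 10/V (P(V) = -15 + 5*(2/V) = -15 + 10/V)
(-425 + P(-16))² = (-425 + (-15 + 10/(-16)))² = (-425 + (-15 + 10*(-1/16)))² = (-425 + (-15 - 5/8))² = (-425 - 125/8)² = (-3525/8)² = 12425625/64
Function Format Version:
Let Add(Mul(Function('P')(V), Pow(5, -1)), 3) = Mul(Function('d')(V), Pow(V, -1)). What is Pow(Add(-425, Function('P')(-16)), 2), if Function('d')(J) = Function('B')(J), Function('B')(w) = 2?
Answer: Rational(12425625, 64) ≈ 1.9415e+5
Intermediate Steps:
Function('d')(J) = 2
Function('P')(V) = Add(-15, Mul(10, Pow(V, -1))) (Function('P')(V) = Add(-15, Mul(5, Mul(2, Pow(V, -1)))) = Add(-15, Mul(10, Pow(V, -1))))
Pow(Add(-425, Function('P')(-16)), 2) = Pow(Add(-425, Add(-15, Mul(10, Pow(-16, -1)))), 2) = Pow(Add(-425, Add(-15, Mul(10, Rational(-1, 16)))), 2) = Pow(Add(-425, Add(-15, Rational(-5, 8))), 2) = Pow(Add(-425, Rational(-125, 8)), 2) = Pow(Rational(-3525, 8), 2) = Rational(12425625, 64)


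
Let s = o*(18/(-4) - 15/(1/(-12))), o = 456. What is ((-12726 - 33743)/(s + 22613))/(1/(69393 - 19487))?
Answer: -74809094/3311 ≈ -22594.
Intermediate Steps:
s = 80028 (s = 456*(18/(-4) - 15/(1/(-12))) = 456*(18*(-¼) - 15/(-1/12)) = 456*(-9/2 - 15*(-12)) = 456*(-9/2 + 180) = 456*(351/2) = 80028)
((-12726 - 33743)/(s + 22613))/(1/(69393 - 19487)) = ((-12726 - 33743)/(80028 + 22613))/(1/(69393 - 19487)) = (-46469/102641)/(1/49906) = (-46469*1/102641)/(1/49906) = -1499/3311*49906 = -74809094/3311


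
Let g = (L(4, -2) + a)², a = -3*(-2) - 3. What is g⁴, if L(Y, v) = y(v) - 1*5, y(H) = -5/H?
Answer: 1/256 ≈ 0.0039063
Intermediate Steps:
a = 3 (a = 6 - 3 = 3)
L(Y, v) = -5 - 5/v (L(Y, v) = -5/v - 1*5 = -5/v - 5 = -5 - 5/v)
g = ¼ (g = ((-5 - 5/(-2)) + 3)² = ((-5 - 5*(-½)) + 3)² = ((-5 + 5/2) + 3)² = (-5/2 + 3)² = (½)² = ¼ ≈ 0.25000)
g⁴ = (¼)⁴ = 1/256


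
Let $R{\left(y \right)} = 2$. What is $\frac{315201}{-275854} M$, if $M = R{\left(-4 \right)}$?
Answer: $- \frac{315201}{137927} \approx -2.2853$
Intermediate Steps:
$M = 2$
$\frac{315201}{-275854} M = \frac{315201}{-275854} \cdot 2 = 315201 \left(- \frac{1}{275854}\right) 2 = \left(- \frac{315201}{275854}\right) 2 = - \frac{315201}{137927}$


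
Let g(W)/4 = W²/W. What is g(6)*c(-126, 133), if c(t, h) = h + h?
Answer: 6384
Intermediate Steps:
c(t, h) = 2*h
g(W) = 4*W (g(W) = 4*(W²/W) = 4*W)
g(6)*c(-126, 133) = (4*6)*(2*133) = 24*266 = 6384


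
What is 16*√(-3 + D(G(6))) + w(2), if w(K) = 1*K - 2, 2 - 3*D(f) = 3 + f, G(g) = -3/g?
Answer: 8*I*√114/3 ≈ 28.472*I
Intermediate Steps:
D(f) = -⅓ - f/3 (D(f) = ⅔ - (3 + f)/3 = ⅔ + (-1 - f/3) = -⅓ - f/3)
w(K) = -2 + K (w(K) = K - 2 = -2 + K)
16*√(-3 + D(G(6))) + w(2) = 16*√(-3 + (-⅓ - (-1)/6)) + (-2 + 2) = 16*√(-3 + (-⅓ - (-1)/6)) + 0 = 16*√(-3 + (-⅓ - ⅓*(-½))) + 0 = 16*√(-3 + (-⅓ + ⅙)) + 0 = 16*√(-3 - ⅙) + 0 = 16*√(-19/6) + 0 = 16*(I*√114/6) + 0 = 8*I*√114/3 + 0 = 8*I*√114/3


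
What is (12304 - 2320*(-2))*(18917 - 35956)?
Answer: -288708816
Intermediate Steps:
(12304 - 2320*(-2))*(18917 - 35956) = (12304 + 4640)*(-17039) = 16944*(-17039) = -288708816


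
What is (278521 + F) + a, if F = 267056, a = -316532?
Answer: 229045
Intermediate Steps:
(278521 + F) + a = (278521 + 267056) - 316532 = 545577 - 316532 = 229045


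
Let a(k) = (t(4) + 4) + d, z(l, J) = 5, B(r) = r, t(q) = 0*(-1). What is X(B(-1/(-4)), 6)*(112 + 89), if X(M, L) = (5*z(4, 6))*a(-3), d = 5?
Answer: 45225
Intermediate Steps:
t(q) = 0
a(k) = 9 (a(k) = (0 + 4) + 5 = 4 + 5 = 9)
X(M, L) = 225 (X(M, L) = (5*5)*9 = 25*9 = 225)
X(B(-1/(-4)), 6)*(112 + 89) = 225*(112 + 89) = 225*201 = 45225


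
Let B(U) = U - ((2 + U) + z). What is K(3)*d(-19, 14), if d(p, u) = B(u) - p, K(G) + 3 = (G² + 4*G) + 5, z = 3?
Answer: 322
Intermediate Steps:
K(G) = 2 + G² + 4*G (K(G) = -3 + ((G² + 4*G) + 5) = -3 + (5 + G² + 4*G) = 2 + G² + 4*G)
B(U) = -5 (B(U) = U - ((2 + U) + 3) = U - (5 + U) = U + (-5 - U) = -5)
d(p, u) = -5 - p
K(3)*d(-19, 14) = (2 + 3² + 4*3)*(-5 - 1*(-19)) = (2 + 9 + 12)*(-5 + 19) = 23*14 = 322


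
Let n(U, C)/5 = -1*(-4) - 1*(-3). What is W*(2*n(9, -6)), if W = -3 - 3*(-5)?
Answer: 840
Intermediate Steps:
n(U, C) = 35 (n(U, C) = 5*(-1*(-4) - 1*(-3)) = 5*(4 + 3) = 5*7 = 35)
W = 12 (W = -3 + 15 = 12)
W*(2*n(9, -6)) = 12*(2*35) = 12*70 = 840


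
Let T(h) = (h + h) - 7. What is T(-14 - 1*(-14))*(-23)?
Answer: 161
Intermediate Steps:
T(h) = -7 + 2*h (T(h) = 2*h - 7 = -7 + 2*h)
T(-14 - 1*(-14))*(-23) = (-7 + 2*(-14 - 1*(-14)))*(-23) = (-7 + 2*(-14 + 14))*(-23) = (-7 + 2*0)*(-23) = (-7 + 0)*(-23) = -7*(-23) = 161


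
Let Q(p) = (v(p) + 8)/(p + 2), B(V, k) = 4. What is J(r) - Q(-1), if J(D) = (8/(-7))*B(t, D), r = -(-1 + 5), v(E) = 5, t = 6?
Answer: -123/7 ≈ -17.571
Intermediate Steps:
r = -4 (r = -1*4 = -4)
J(D) = -32/7 (J(D) = (8/(-7))*4 = (8*(-⅐))*4 = -8/7*4 = -32/7)
Q(p) = 13/(2 + p) (Q(p) = (5 + 8)/(p + 2) = 13/(2 + p))
J(r) - Q(-1) = -32/7 - 13/(2 - 1) = -32/7 - 13/1 = -32/7 - 13 = -123/7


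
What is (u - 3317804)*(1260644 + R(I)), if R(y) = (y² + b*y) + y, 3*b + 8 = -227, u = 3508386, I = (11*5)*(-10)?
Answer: 918039592624/3 ≈ 3.0601e+11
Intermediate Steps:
I = -550 (I = 55*(-10) = -550)
b = -235/3 (b = -8/3 + (⅓)*(-227) = -8/3 - 227/3 = -235/3 ≈ -78.333)
R(y) = y² - 232*y/3 (R(y) = (y² - 235*y/3) + y = y² - 232*y/3)
(u - 3317804)*(1260644 + R(I)) = (3508386 - 3317804)*(1260644 + (⅓)*(-550)*(-232 + 3*(-550))) = 190582*(1260644 + (⅓)*(-550)*(-232 - 1650)) = 190582*(1260644 + (⅓)*(-550)*(-1882)) = 190582*(1260644 + 1035100/3) = 190582*(4817032/3) = 918039592624/3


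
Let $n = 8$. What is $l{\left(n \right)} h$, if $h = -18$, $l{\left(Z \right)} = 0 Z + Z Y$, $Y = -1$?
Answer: $144$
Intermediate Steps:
$l{\left(Z \right)} = - Z$ ($l{\left(Z \right)} = 0 Z + Z \left(-1\right) = 0 - Z = - Z$)
$l{\left(n \right)} h = \left(-1\right) 8 \left(-18\right) = \left(-8\right) \left(-18\right) = 144$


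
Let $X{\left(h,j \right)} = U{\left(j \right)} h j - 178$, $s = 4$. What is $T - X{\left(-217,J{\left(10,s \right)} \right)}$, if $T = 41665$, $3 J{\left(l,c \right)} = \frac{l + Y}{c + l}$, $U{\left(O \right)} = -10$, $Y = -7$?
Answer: $41688$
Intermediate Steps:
$J{\left(l,c \right)} = \frac{-7 + l}{3 \left(c + l\right)}$ ($J{\left(l,c \right)} = \frac{\left(l - 7\right) \frac{1}{c + l}}{3} = \frac{\left(-7 + l\right) \frac{1}{c + l}}{3} = \frac{\frac{1}{c + l} \left(-7 + l\right)}{3} = \frac{-7 + l}{3 \left(c + l\right)}$)
$X{\left(h,j \right)} = -178 - 10 h j$ ($X{\left(h,j \right)} = - 10 h j - 178 = -178 - 10 h j$)
$T - X{\left(-217,J{\left(10,s \right)} \right)} = 41665 - \left(-178 - - 2170 \frac{-7 + 10}{3 \left(4 + 10\right)}\right) = 41665 - \left(-178 - - 2170 \cdot \frac{1}{3} \cdot \frac{1}{14} \cdot 3\right) = 41665 - \left(-178 - \left(-2170\right) \frac{1}{14}\right) = 41665 - \left(-178 + 155\right) = 41665 - -23 = 41665 + 23 = 41688$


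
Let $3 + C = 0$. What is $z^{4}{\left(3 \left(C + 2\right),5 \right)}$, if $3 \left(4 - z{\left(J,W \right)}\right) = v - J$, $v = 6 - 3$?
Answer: $16$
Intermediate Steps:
$C = -3$ ($C = -3 + 0 = -3$)
$v = 3$ ($v = 6 - 3 = 3$)
$z{\left(J,W \right)} = 3 + \frac{J}{3}$ ($z{\left(J,W \right)} = 4 - \frac{3 - J}{3} = 4 + \left(-1 + \frac{J}{3}\right) = 3 + \frac{J}{3}$)
$z^{4}{\left(3 \left(C + 2\right),5 \right)} = \left(3 + \frac{3 \left(-3 + 2\right)}{3}\right)^{4} = \left(3 + \frac{3 \left(-1\right)}{3}\right)^{4} = \left(3 + \frac{1}{3} \left(-3\right)\right)^{4} = \left(3 - 1\right)^{4} = 2^{4} = 16$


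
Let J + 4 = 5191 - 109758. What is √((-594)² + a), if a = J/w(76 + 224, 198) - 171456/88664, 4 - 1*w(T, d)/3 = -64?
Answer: √50027822650152447/376822 ≈ 593.57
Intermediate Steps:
w(T, d) = 204 (w(T, d) = 12 - 3*(-64) = 12 + 192 = 204)
J = -104571 (J = -4 + (5191 - 109758) = -4 - 104567 = -104571)
a = -387777507/753644 (a = -104571/204 - 171456/88664 = -104571*1/204 - 171456*1/88664 = -34857/68 - 21432/11083 = -387777507/753644 ≈ -514.54)
√((-594)² + a) = √((-594)² - 387777507/753644) = √(352836 - 387777507/753644) = √(265524956877/753644) = √50027822650152447/376822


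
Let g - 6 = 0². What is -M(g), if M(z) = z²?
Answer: -36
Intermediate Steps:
g = 6 (g = 6 + 0² = 6 + 0 = 6)
-M(g) = -1*6² = -1*36 = -36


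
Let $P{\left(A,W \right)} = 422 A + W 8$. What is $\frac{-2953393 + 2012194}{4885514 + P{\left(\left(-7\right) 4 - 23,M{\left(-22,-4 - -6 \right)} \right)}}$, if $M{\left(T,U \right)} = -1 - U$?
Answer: $- \frac{941199}{4863968} \approx -0.1935$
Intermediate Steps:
$P{\left(A,W \right)} = 8 W + 422 A$ ($P{\left(A,W \right)} = 422 A + 8 W = 8 W + 422 A$)
$\frac{-2953393 + 2012194}{4885514 + P{\left(\left(-7\right) 4 - 23,M{\left(-22,-4 - -6 \right)} \right)}} = \frac{-2953393 + 2012194}{4885514 + \left(8 \left(-1 - \left(-4 - -6\right)\right) + 422 \left(\left(-7\right) 4 - 23\right)\right)} = - \frac{941199}{4885514 + \left(8 \left(-1 - \left(-4 + 6\right)\right) + 422 \left(-28 - 23\right)\right)} = - \frac{941199}{4885514 + \left(8 \left(-1 - 2\right) + 422 \left(-51\right)\right)} = - \frac{941199}{4885514 - \left(21522 - 8 \left(-1 - 2\right)\right)} = - \frac{941199}{4885514 + \left(8 \left(-3\right) - 21522\right)} = - \frac{941199}{4885514 - 21546} = - \frac{941199}{4863968}$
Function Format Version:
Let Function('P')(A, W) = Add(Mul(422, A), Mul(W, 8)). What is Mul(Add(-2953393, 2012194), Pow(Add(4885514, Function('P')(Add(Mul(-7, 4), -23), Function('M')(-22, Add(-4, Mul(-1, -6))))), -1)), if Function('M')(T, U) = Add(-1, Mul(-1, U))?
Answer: Rational(-941199, 4863968) ≈ -0.19350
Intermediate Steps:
Function('P')(A, W) = Add(Mul(8, W), Mul(422, A)) (Function('P')(A, W) = Add(Mul(422, A), Mul(8, W)) = Add(Mul(8, W), Mul(422, A)))
Mul(Add(-2953393, 2012194), Pow(Add(4885514, Function('P')(Add(Mul(-7, 4), -23), Function('M')(-22, Add(-4, Mul(-1, -6))))), -1)) = Mul(Add(-2953393, 2012194), Pow(Add(4885514, Add(Mul(8, Add(-1, Mul(-1, Add(-4, Mul(-1, -6))))), Mul(422, Add(Mul(-7, 4), -23)))), -1)) = Mul(-941199, Pow(Add(4885514, Add(Mul(8, Add(-1, Mul(-1, Add(-4, 6)))), Mul(422, Add(-28, -23)))), -1)) = Mul(-941199, Pow(Add(4885514, Add(Mul(8, Add(-1, Mul(-1, 2))), Mul(422, -51))), -1)) = Mul(-941199, Pow(Add(4885514, Add(Mul(8, Add(-1, -2)), -21522)), -1)) = Mul(-941199, Pow(Add(4885514, Add(Mul(8, -3), -21522)), -1)) = Mul(-941199, Pow(Add(4885514, Add(-24, -21522)), -1)) = Mul(-941199, Pow(Add(4885514, -21546), -1)) = Mul(-941199, Pow(4863968, -1)) = Mul(-941199, Rational(1, 4863968)) = Rational(-941199, 4863968)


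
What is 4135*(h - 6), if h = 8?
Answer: 8270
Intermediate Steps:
4135*(h - 6) = 4135*(8 - 6) = 4135*2 = 8270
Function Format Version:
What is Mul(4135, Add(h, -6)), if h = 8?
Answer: 8270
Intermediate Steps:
Mul(4135, Add(h, -6)) = Mul(4135, Add(8, -6)) = Mul(4135, 2) = 8270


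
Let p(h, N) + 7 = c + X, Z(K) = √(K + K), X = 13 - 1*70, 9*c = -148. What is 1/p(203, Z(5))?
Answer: -9/724 ≈ -0.012431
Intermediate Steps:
c = -148/9 (c = (⅑)*(-148) = -148/9 ≈ -16.444)
X = -57 (X = 13 - 70 = -57)
Z(K) = √2*√K (Z(K) = √(2*K) = √2*√K)
p(h, N) = -724/9 (p(h, N) = -7 + (-148/9 - 57) = -7 - 661/9 = -724/9)
1/p(203, Z(5)) = 1/(-724/9) = -9/724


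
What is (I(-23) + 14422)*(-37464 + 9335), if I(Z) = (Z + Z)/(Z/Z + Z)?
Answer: -4463087785/11 ≈ -4.0574e+8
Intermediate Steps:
I(Z) = 2*Z/(1 + Z) (I(Z) = (2*Z)/(1 + Z) = 2*Z/(1 + Z))
(I(-23) + 14422)*(-37464 + 9335) = (2*(-23)/(1 - 23) + 14422)*(-37464 + 9335) = (2*(-23)/(-22) + 14422)*(-28129) = (2*(-23)*(-1/22) + 14422)*(-28129) = (23/11 + 14422)*(-28129) = (158665/11)*(-28129) = -4463087785/11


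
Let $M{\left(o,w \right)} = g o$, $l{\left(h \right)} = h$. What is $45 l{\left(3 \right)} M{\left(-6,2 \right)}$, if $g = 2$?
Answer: $-1620$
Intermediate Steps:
$M{\left(o,w \right)} = 2 o$
$45 l{\left(3 \right)} M{\left(-6,2 \right)} = 45 \cdot 3 \cdot 2 \left(-6\right) = 135 \left(-12\right) = -1620$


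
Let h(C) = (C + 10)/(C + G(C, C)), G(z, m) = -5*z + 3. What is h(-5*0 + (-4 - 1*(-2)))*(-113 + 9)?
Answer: -832/11 ≈ -75.636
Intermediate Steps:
G(z, m) = 3 - 5*z
h(C) = (10 + C)/(3 - 4*C) (h(C) = (C + 10)/(C + (3 - 5*C)) = (10 + C)/(3 - 4*C))
h(-5*0 + (-4 - 1*(-2)))*(-113 + 9) = ((-10 - (-5*0 + (-4 - 1*(-2))))/(-3 + 4*(-5*0 + (-4 - 1*(-2)))))*(-113 + 9) = ((-10 - (0 + (-4 + 2)))/(-3 + 4*(0 + (-4 + 2))))*(-104) = ((-10 - (0 - 2))/(-3 + 4*(0 - 2)))*(-104) = ((-10 - 1*(-2))/(-3 + 4*(-2)))*(-104) = ((-10 + 2)/(-3 - 8))*(-104) = (-8/(-11))*(-104) = -1/11*(-8)*(-104) = (8/11)*(-104) = -832/11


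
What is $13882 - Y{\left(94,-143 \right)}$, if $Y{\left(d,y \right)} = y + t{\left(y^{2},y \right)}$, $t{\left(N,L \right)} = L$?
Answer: $14168$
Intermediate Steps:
$Y{\left(d,y \right)} = 2 y$ ($Y{\left(d,y \right)} = y + y = 2 y$)
$13882 - Y{\left(94,-143 \right)} = 13882 - 2 \left(-143\right) = 13882 - -286 = 13882 + 286 = 14168$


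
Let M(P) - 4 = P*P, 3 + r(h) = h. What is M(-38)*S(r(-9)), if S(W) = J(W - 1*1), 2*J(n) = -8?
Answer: -5792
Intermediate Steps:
r(h) = -3 + h
J(n) = -4 (J(n) = (½)*(-8) = -4)
M(P) = 4 + P² (M(P) = 4 + P*P = 4 + P²)
S(W) = -4
M(-38)*S(r(-9)) = (4 + (-38)²)*(-4) = (4 + 1444)*(-4) = 1448*(-4) = -5792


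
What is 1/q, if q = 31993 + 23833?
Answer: 1/55826 ≈ 1.7913e-5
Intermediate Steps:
q = 55826
1/q = 1/55826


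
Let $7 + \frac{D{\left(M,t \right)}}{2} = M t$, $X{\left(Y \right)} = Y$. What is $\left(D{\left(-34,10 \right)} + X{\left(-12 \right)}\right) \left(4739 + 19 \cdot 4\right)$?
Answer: $-3399390$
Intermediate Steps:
$D{\left(M,t \right)} = -14 + 2 M t$
$\left(D{\left(-34,10 \right)} + X{\left(-12 \right)}\right) \left(4739 + 19 \cdot 4\right) = \left(\left(-14 + 2 \left(-34\right) 10\right) - 12\right) \left(4739 + 19 \cdot 4\right) = \left(\left(-14 - 680\right) - 12\right) \left(4739 + 76\right) = \left(-694 - 12\right) 4815 = \left(-706\right) 4815 = -3399390$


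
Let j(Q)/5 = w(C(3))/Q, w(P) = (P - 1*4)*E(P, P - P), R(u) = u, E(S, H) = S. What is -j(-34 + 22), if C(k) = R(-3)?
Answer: 35/4 ≈ 8.7500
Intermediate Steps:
C(k) = -3
w(P) = P*(-4 + P) (w(P) = (P - 1*4)*P = (P - 4)*P = (-4 + P)*P = P*(-4 + P))
j(Q) = 105/Q (j(Q) = 5*((-3*(-4 - 3))/Q) = 5*((-3*(-7))/Q) = 5*(21/Q) = 105/Q)
-j(-34 + 22) = -105/(-34 + 22) = -105/(-12) = -105*(-1)/12 = -1*(-35/4) = 35/4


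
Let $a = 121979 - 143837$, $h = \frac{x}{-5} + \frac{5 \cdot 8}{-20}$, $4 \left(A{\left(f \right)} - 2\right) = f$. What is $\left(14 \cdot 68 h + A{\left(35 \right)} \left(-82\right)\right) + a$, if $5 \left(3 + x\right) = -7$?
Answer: $- \frac{1190287}{50} \approx -23806.0$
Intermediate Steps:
$x = - \frac{22}{5}$ ($x = -3 + \frac{1}{5} \left(-7\right) = -3 - \frac{7}{5} = - \frac{22}{5} \approx -4.4$)
$A{\left(f \right)} = 2 + \frac{f}{4}$
$h = - \frac{28}{25}$ ($h = - \frac{22}{5 \left(-5\right)} + \frac{5 \cdot 8}{-20} = \left(- \frac{22}{5}\right) \left(- \frac{1}{5}\right) + 40 \left(- \frac{1}{20}\right) = \frac{22}{25} - 2 = - \frac{28}{25} \approx -1.12$)
$a = -21858$
$\left(14 \cdot 68 h + A{\left(35 \right)} \left(-82\right)\right) + a = \left(14 \cdot 68 \left(- \frac{28}{25}\right) + \left(2 + \frac{1}{4} \cdot 35\right) \left(-82\right)\right) - 21858 = \left(952 \left(- \frac{28}{25}\right) + \left(2 + \frac{35}{4}\right) \left(-82\right)\right) - 21858 = \left(- \frac{26656}{25} + \frac{43}{4} \left(-82\right)\right) - 21858 = \left(- \frac{26656}{25} - \frac{1763}{2}\right) - 21858 = - \frac{97387}{50} - 21858 = - \frac{1190287}{50}$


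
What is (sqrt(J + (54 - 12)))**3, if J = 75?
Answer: 351*sqrt(13) ≈ 1265.5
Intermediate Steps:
(sqrt(J + (54 - 12)))**3 = (sqrt(75 + (54 - 12)))**3 = (sqrt(75 + 42))**3 = (sqrt(117))**3 = (3*sqrt(13))**3 = 351*sqrt(13)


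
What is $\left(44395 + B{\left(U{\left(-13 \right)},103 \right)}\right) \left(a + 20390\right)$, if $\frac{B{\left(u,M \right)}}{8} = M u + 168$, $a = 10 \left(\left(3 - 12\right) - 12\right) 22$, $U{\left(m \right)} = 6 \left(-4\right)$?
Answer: $409436510$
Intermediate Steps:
$U{\left(m \right)} = -24$
$a = -4620$ ($a = 10 \left(-9 - 12\right) 22 = 10 \left(-21\right) 22 = \left(-210\right) 22 = -4620$)
$B{\left(u,M \right)} = 1344 + 8 M u$ ($B{\left(u,M \right)} = 8 \left(M u + 168\right) = 8 \left(168 + M u\right) = 1344 + 8 M u$)
$\left(44395 + B{\left(U{\left(-13 \right)},103 \right)}\right) \left(a + 20390\right) = \left(44395 + \left(1344 + 8 \cdot 103 \left(-24\right)\right)\right) \left(-4620 + 20390\right) = \left(44395 + \left(1344 - 19776\right)\right) 15770 = \left(44395 - 18432\right) 15770 = 25963 \cdot 15770 = 409436510$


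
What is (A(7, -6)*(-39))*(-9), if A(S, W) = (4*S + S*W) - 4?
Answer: -6318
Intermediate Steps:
A(S, W) = -4 + 4*S + S*W
(A(7, -6)*(-39))*(-9) = ((-4 + 4*7 + 7*(-6))*(-39))*(-9) = ((-4 + 28 - 42)*(-39))*(-9) = -18*(-39)*(-9) = 702*(-9) = -6318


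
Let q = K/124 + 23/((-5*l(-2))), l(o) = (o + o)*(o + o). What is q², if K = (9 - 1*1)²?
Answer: 321489/6150400 ≈ 0.052271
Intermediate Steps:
l(o) = 4*o² (l(o) = (2*o)*(2*o) = 4*o²)
K = 64 (K = (9 - 1)² = 8² = 64)
q = 567/2480 (q = 64/124 + 23/((-20*(-2)²)) = 64*(1/124) + 23/((-20*4)) = 16/31 + 23/((-5*16)) = 16/31 + 23/(-80) = 16/31 + 23*(-1/80) = 16/31 - 23/80 = 567/2480 ≈ 0.22863)
q² = (567/2480)² = 321489/6150400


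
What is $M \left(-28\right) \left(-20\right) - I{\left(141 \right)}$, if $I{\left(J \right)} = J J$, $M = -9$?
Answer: $-24921$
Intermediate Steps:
$I{\left(J \right)} = J^{2}$
$M \left(-28\right) \left(-20\right) - I{\left(141 \right)} = \left(-9\right) \left(-28\right) \left(-20\right) - 141^{2} = 252 \left(-20\right) - 19881 = -5040 - 19881 = -24921$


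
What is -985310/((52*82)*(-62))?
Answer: 492655/132184 ≈ 3.7270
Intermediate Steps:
-985310/((52*82)*(-62)) = -985310/(4264*(-62)) = -985310/(-264368) = -985310*(-1/264368) = 492655/132184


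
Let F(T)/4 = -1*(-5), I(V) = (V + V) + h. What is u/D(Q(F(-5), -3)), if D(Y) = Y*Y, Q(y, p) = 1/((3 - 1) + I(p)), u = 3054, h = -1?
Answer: 76350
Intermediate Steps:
I(V) = -1 + 2*V (I(V) = (V + V) - 1 = 2*V - 1 = -1 + 2*V)
F(T) = 20 (F(T) = 4*(-1*(-5)) = 4*5 = 20)
Q(y, p) = 1/(1 + 2*p) (Q(y, p) = 1/((3 - 1) + (-1 + 2*p)) = 1/(2 + (-1 + 2*p)) = 1/(1 + 2*p))
D(Y) = Y²
u/D(Q(F(-5), -3)) = 3054/((1/(1 + 2*(-3)))²) = 3054/((1/(1 - 6))²) = 3054/((1/(-5))²) = 3054/((-⅕)²) = 3054/(1/25) = 3054*25 = 76350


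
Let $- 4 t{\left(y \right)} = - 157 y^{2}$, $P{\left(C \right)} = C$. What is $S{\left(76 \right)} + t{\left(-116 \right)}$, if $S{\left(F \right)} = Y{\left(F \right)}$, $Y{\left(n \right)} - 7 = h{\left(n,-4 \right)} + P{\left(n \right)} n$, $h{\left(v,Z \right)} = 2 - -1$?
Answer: $533934$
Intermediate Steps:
$h{\left(v,Z \right)} = 3$ ($h{\left(v,Z \right)} = 2 + 1 = 3$)
$Y{\left(n \right)} = 10 + n^{2}$ ($Y{\left(n \right)} = 7 + \left(3 + n n\right) = 7 + \left(3 + n^{2}\right) = 10 + n^{2}$)
$t{\left(y \right)} = \frac{157 y^{2}}{4}$ ($t{\left(y \right)} = - \frac{\left(-157\right) y^{2}}{4} = \frac{157 y^{2}}{4}$)
$S{\left(F \right)} = 10 + F^{2}$
$S{\left(76 \right)} + t{\left(-116 \right)} = \left(10 + 76^{2}\right) + \frac{157 \left(-116\right)^{2}}{4} = \left(10 + 5776\right) + \frac{157}{4} \cdot 13456 = 5786 + 528148 = 533934$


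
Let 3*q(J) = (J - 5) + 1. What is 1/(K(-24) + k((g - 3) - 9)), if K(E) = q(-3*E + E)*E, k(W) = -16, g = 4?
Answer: -1/368 ≈ -0.0027174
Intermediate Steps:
q(J) = -4/3 + J/3 (q(J) = ((J - 5) + 1)/3 = ((-5 + J) + 1)/3 = (-4 + J)/3 = -4/3 + J/3)
K(E) = E*(-4/3 - 2*E/3) (K(E) = (-4/3 + (-3*E + E)/3)*E = (-4/3 + (-2*E)/3)*E = (-4/3 - 2*E/3)*E = E*(-4/3 - 2*E/3))
1/(K(-24) + k((g - 3) - 9)) = 1/((⅔)*(-24)*(-2 - 1*(-24)) - 16) = 1/((⅔)*(-24)*(-2 + 24) - 16) = 1/((⅔)*(-24)*22 - 16) = 1/(-352 - 16) = 1/(-368) = -1/368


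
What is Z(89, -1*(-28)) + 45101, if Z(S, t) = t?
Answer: 45129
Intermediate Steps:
Z(89, -1*(-28)) + 45101 = -1*(-28) + 45101 = 28 + 45101 = 45129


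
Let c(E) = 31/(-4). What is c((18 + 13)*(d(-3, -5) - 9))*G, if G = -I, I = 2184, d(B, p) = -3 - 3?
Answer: 16926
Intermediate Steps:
d(B, p) = -6
c(E) = -31/4 (c(E) = 31*(-¼) = -31/4)
G = -2184 (G = -1*2184 = -2184)
c((18 + 13)*(d(-3, -5) - 9))*G = -31/4*(-2184) = 16926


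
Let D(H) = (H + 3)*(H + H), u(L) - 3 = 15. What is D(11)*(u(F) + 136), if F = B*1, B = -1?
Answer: 47432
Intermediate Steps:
F = -1 (F = -1*1 = -1)
u(L) = 18 (u(L) = 3 + 15 = 18)
D(H) = 2*H*(3 + H) (D(H) = (3 + H)*(2*H) = 2*H*(3 + H))
D(11)*(u(F) + 136) = (2*11*(3 + 11))*(18 + 136) = (2*11*14)*154 = 308*154 = 47432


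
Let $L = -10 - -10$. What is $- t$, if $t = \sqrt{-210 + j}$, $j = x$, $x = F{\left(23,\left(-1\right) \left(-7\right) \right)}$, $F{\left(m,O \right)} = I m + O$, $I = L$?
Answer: $- i \sqrt{203} \approx - 14.248 i$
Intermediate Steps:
$L = 0$ ($L = -10 + 10 = 0$)
$I = 0$
$F{\left(m,O \right)} = O$ ($F{\left(m,O \right)} = 0 m + O = 0 + O = O$)
$x = 7$ ($x = \left(-1\right) \left(-7\right) = 7$)
$j = 7$
$t = i \sqrt{203}$ ($t = \sqrt{-210 + 7} = \sqrt{-203} = i \sqrt{203} \approx 14.248 i$)
$- t = - i \sqrt{203}$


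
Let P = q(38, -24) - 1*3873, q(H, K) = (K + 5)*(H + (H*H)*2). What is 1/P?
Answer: -1/59467 ≈ -1.6816e-5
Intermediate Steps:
q(H, K) = (5 + K)*(H + 2*H**2) (q(H, K) = (5 + K)*(H + H**2*2) = (5 + K)*(H + 2*H**2))
P = -59467 (P = 38*(5 - 24 + 10*38 + 2*38*(-24)) - 1*3873 = 38*(5 - 24 + 380 - 1824) - 3873 = 38*(-1463) - 3873 = -55594 - 3873 = -59467)
1/P = 1/(-59467) = -1/59467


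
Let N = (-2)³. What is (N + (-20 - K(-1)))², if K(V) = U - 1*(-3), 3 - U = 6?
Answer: 784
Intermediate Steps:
U = -3 (U = 3 - 1*6 = 3 - 6 = -3)
K(V) = 0 (K(V) = -3 - 1*(-3) = -3 + 3 = 0)
N = -8
(N + (-20 - K(-1)))² = (-8 + (-20 - 1*0))² = (-8 + (-20 + 0))² = (-8 - 20)² = (-28)² = 784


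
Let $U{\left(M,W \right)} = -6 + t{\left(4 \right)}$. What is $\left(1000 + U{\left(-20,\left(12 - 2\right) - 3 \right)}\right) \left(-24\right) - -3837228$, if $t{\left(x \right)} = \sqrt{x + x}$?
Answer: $3813372 - 48 \sqrt{2} \approx 3.8133 \cdot 10^{6}$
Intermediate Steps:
$t{\left(x \right)} = \sqrt{2} \sqrt{x}$ ($t{\left(x \right)} = \sqrt{2 x} = \sqrt{2} \sqrt{x}$)
$U{\left(M,W \right)} = -6 + 2 \sqrt{2}$ ($U{\left(M,W \right)} = -6 + \sqrt{2} \sqrt{4} = -6 + \sqrt{2} \cdot 2 = -6 + 2 \sqrt{2}$)
$\left(1000 + U{\left(-20,\left(12 - 2\right) - 3 \right)}\right) \left(-24\right) - -3837228 = \left(1000 - \left(6 - 2 \sqrt{2}\right)\right) \left(-24\right) - -3837228 = \left(994 + 2 \sqrt{2}\right) \left(-24\right) + 3837228 = \left(-23856 - 48 \sqrt{2}\right) + 3837228 = 3813372 - 48 \sqrt{2}$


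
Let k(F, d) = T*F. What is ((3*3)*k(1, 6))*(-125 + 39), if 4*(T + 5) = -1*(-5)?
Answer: 5805/2 ≈ 2902.5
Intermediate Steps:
T = -15/4 (T = -5 + (-1*(-5))/4 = -5 + (¼)*5 = -5 + 5/4 = -15/4 ≈ -3.7500)
k(F, d) = -15*F/4
((3*3)*k(1, 6))*(-125 + 39) = ((3*3)*(-15/4*1))*(-125 + 39) = (9*(-15/4))*(-86) = -135/4*(-86) = 5805/2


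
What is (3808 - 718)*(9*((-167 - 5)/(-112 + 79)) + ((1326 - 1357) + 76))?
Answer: 3123990/11 ≈ 2.8400e+5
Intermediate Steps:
(3808 - 718)*(9*((-167 - 5)/(-112 + 79)) + ((1326 - 1357) + 76)) = 3090*(9*(-172/(-33)) + (-31 + 76)) = 3090*(9*(-172*(-1/33)) + 45) = 3090*(9*(172/33) + 45) = 3090*(516/11 + 45) = 3090*(1011/11) = 3123990/11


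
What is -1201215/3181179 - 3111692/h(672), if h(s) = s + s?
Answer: -825038639819/356292048 ≈ -2315.6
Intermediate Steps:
h(s) = 2*s
-1201215/3181179 - 3111692/h(672) = -1201215/3181179 - 3111692/(2*672) = -1201215*1/3181179 - 3111692/1344 = -400405/1060393 - 3111692*1/1344 = -400405/1060393 - 777923/336 = -825038639819/356292048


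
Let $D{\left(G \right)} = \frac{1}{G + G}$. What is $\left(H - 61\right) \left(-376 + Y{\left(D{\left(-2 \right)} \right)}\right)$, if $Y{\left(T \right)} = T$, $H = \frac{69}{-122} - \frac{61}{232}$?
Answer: $\frac{1316870485}{56608} \approx 23263.0$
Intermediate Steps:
$D{\left(G \right)} = \frac{1}{2 G}$
$H = - \frac{11725}{14152}$ ($H = 69 \left(- \frac{1}{122}\right) - \frac{61}{232} = - \frac{69}{122} - \frac{61}{232} = - \frac{11725}{14152} \approx -0.8285$)
$\left(H - 61\right) \left(-376 + Y{\left(D{\left(-2 \right)} \right)}\right) = \left(- \frac{11725}{14152} - 61\right) \left(-376 + \frac{1}{2 \left(-2\right)}\right) = - \frac{874997 \left(-376 + \frac{1}{2} \left(- \frac{1}{2}\right)\right)}{14152} = - \frac{874997 \left(-376 - \frac{1}{4}\right)}{14152} = \left(- \frac{874997}{14152}\right) \left(- \frac{1505}{4}\right) = \frac{1316870485}{56608}$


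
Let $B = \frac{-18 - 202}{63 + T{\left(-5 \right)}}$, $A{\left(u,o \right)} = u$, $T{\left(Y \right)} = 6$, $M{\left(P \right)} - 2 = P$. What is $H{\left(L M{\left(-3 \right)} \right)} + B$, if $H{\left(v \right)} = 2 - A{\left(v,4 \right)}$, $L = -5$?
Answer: $- \frac{427}{69} \approx -6.1884$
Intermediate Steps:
$M{\left(P \right)} = 2 + P$
$H{\left(v \right)} = 2 - v$
$B = - \frac{220}{69}$ ($B = \frac{-18 - 202}{63 + 6} = - \frac{220}{69} \approx -3.1884$)
$H{\left(L M{\left(-3 \right)} \right)} + B = \left(2 - - 5 \left(2 - 3\right)\right) - \frac{220}{69} = \left(2 - \left(-5\right) \left(-1\right)\right) - \frac{220}{69} = \left(2 - 5\right) - \frac{220}{69} = -3 - \frac{220}{69} = - \frac{427}{69}$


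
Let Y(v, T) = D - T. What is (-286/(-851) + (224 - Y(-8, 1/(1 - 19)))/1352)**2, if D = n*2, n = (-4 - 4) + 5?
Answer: 109880395288225/428901449124096 ≈ 0.25619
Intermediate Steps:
n = -3 (n = -8 + 5 = -3)
D = -6 (D = -3*2 = -6)
Y(v, T) = -6 - T
(-286/(-851) + (224 - Y(-8, 1/(1 - 19)))/1352)**2 = (-286/(-851) + (224 - (-6 - 1/(1 - 19)))/1352)**2 = (-286*(-1/851) + (224 - (-6 - 1/(-18)))*(1/1352))**2 = (286/851 + (224 - (-6 - 1*(-1/18)))*(1/1352))**2 = (286/851 + (224 - (-6 + 1/18))*(1/1352))**2 = (286/851 + (224 - 1*(-107/18))*(1/1352))**2 = (286/851 + (224 + 107/18)*(1/1352))**2 = (286/851 + (4139/18)*(1/1352))**2 = (286/851 + 4139/24336)**2 = (10482385/20709936)**2 = 109880395288225/428901449124096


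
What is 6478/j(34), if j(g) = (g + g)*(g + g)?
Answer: 3239/2312 ≈ 1.4010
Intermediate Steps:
j(g) = 4*g² (j(g) = (2*g)*(2*g) = 4*g²)
6478/j(34) = 6478/((4*34²)) = 6478/((4*1156)) = 6478/4624 = 6478*(1/4624) = 3239/2312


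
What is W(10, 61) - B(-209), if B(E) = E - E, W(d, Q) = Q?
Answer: 61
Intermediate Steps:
B(E) = 0
W(10, 61) - B(-209) = 61 - 1*0 = 61 + 0 = 61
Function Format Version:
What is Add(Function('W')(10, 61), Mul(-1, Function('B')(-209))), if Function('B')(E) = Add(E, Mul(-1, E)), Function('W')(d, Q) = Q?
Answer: 61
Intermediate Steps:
Function('B')(E) = 0
Add(Function('W')(10, 61), Mul(-1, Function('B')(-209))) = Add(61, Mul(-1, 0)) = Add(61, 0) = 61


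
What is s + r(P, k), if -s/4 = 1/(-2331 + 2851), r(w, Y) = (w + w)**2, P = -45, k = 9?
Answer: 1052999/130 ≈ 8100.0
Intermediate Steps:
r(w, Y) = 4*w**2 (r(w, Y) = (2*w)**2 = 4*w**2)
s = -1/130 (s = -4/(-2331 + 2851) = -4/520 = -4*1/520 = -1/130 ≈ -0.0076923)
s + r(P, k) = -1/130 + 4*(-45)**2 = -1/130 + 4*2025 = -1/130 + 8100 = 1052999/130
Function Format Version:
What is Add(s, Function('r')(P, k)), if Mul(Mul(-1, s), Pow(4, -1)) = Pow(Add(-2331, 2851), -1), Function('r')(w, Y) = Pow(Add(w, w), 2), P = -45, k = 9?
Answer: Rational(1052999, 130) ≈ 8100.0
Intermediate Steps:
Function('r')(w, Y) = Mul(4, Pow(w, 2)) (Function('r')(w, Y) = Pow(Mul(2, w), 2) = Mul(4, Pow(w, 2)))
s = Rational(-1, 130) (s = Mul(-4, Pow(Add(-2331, 2851), -1)) = Mul(-4, Pow(520, -1)) = Mul(-4, Rational(1, 520)) = Rational(-1, 130) ≈ -0.0076923)
Add(s, Function('r')(P, k)) = Add(Rational(-1, 130), Mul(4, Pow(-45, 2))) = Add(Rational(-1, 130), Mul(4, 2025)) = Add(Rational(-1, 130), 8100) = Rational(1052999, 130)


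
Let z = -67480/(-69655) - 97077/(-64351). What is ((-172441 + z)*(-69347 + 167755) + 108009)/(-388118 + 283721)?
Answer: 5070820907829545425/31196391105019 ≈ 1.6255e+5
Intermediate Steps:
z = 2220860783/896473781 (z = -67480*(-1/69655) - 97077*(-1/64351) = 13496/13931 + 97077/64351 = 2220860783/896473781 ≈ 2.4773)
((-172441 + z)*(-69347 + 167755) + 108009)/(-388118 + 283721) = ((-172441 + 2220860783/896473781)*(-69347 + 167755) + 108009)/(-388118 + 283721) = (-154586614408638/896473781*98408 + 108009)/(-104397) = (-15212559550725248304/896473781 + 108009)*(-1/104397) = -15212462723488636275/896473781*(-1/104397) = 5070820907829545425/31196391105019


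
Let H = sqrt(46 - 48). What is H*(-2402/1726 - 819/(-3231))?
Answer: -352626*I*sqrt(2)/309817 ≈ -1.6096*I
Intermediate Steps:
H = I*sqrt(2) (H = sqrt(-2) = I*sqrt(2) ≈ 1.4142*I)
H*(-2402/1726 - 819/(-3231)) = (I*sqrt(2))*(-2402/1726 - 819/(-3231)) = (I*sqrt(2))*(-2402*1/1726 - 819*(-1/3231)) = (I*sqrt(2))*(-1201/863 + 91/359) = (I*sqrt(2))*(-352626/309817) = -352626*I*sqrt(2)/309817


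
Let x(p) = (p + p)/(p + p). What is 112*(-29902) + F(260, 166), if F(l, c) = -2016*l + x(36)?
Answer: -3873183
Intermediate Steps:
x(p) = 1 (x(p) = (2*p)/((2*p)) = (2*p)*(1/(2*p)) = 1)
F(l, c) = 1 - 2016*l (F(l, c) = -2016*l + 1 = 1 - 2016*l)
112*(-29902) + F(260, 166) = 112*(-29902) + (1 - 2016*260) = -3349024 + (1 - 524160) = -3349024 - 524159 = -3873183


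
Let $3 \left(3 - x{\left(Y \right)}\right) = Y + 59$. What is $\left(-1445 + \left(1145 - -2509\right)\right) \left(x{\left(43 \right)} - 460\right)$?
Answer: $-1084619$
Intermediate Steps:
$x{\left(Y \right)} = - \frac{50}{3} - \frac{Y}{3}$ ($x{\left(Y \right)} = 3 - \frac{Y + 59}{3} = 3 - \frac{59 + Y}{3} = 3 - \left(\frac{59}{3} + \frac{Y}{3}\right) = - \frac{50}{3} - \frac{Y}{3}$)
$\left(-1445 + \left(1145 - -2509\right)\right) \left(x{\left(43 \right)} - 460\right) = \left(-1445 + \left(1145 - -2509\right)\right) \left(\left(- \frac{50}{3} - \frac{43}{3}\right) - 460\right) = \left(-1445 + \left(1145 + 2509\right)\right) \left(\left(- \frac{50}{3} - \frac{43}{3}\right) - 460\right) = \left(-1445 + 3654\right) \left(-31 - 460\right) = 2209 \left(-491\right) = -1084619$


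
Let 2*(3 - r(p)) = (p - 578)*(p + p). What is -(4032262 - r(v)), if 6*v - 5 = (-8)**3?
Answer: -16352961/4 ≈ -4.0882e+6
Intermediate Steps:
v = -169/2 (v = 5/6 + (1/6)*(-8)**3 = 5/6 + (1/6)*(-512) = 5/6 - 256/3 = -169/2 ≈ -84.500)
r(p) = 3 - p*(-578 + p) (r(p) = 3 - (p - 578)*(p + p)/2 = 3 - (-578 + p)*2*p/2 = 3 - p*(-578 + p))
-(4032262 - r(v)) = -(4032262 - (3 - (-169/2)**2 + 578*(-169/2))) = -(4032262 - (3 - 1*28561/4 - 48841)) = -(4032262 - (3 - 28561/4 - 48841)) = -(4032262 - 1*(-223913/4)) = -(4032262 + 223913/4) = -1*16352961/4 = -16352961/4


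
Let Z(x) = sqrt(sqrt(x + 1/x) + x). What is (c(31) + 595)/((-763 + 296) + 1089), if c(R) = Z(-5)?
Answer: 595/622 + sqrt(-125 + 5*I*sqrt(130))/3110 ≈ 0.95739 + 0.0036829*I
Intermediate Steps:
Z(x) = sqrt(x + sqrt(x + 1/x)) (Z(x) = sqrt(sqrt(x + 1/x) + x) = sqrt(x + sqrt(x + 1/x)))
c(R) = sqrt(-5 + I*sqrt(130)/5) (c(R) = sqrt(-5 + sqrt(-5 + 1/(-5))) = sqrt(-5 + sqrt(-5 - 1/5)) = sqrt(-5 + sqrt(-26/5)) = sqrt(-5 + I*sqrt(130)/5))
(c(31) + 595)/((-763 + 296) + 1089) = (sqrt(-125 + 5*I*sqrt(130))/5 + 595)/((-763 + 296) + 1089) = (595 + sqrt(-125 + 5*I*sqrt(130))/5)/(-467 + 1089) = (595 + sqrt(-125 + 5*I*sqrt(130))/5)/622 = (595 + sqrt(-125 + 5*I*sqrt(130))/5)*(1/622) = 595/622 + sqrt(-125 + 5*I*sqrt(130))/3110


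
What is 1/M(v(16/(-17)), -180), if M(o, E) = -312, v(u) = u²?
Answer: -1/312 ≈ -0.0032051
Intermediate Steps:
1/M(v(16/(-17)), -180) = 1/(-312) = -1/312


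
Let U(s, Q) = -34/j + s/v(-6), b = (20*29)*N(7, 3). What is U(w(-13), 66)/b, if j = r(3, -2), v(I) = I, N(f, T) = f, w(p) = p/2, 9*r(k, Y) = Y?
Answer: 1849/48720 ≈ 0.037952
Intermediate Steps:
r(k, Y) = Y/9
w(p) = p/2 (w(p) = p*(½) = p/2)
b = 4060 (b = (20*29)*7 = 580*7 = 4060)
j = -2/9 (j = (⅑)*(-2) = -2/9 ≈ -0.22222)
U(s, Q) = 153 - s/6 (U(s, Q) = -34/(-2/9) + s/(-6) = -34*(-9/2) + s*(-⅙) = 153 - s/6)
U(w(-13), 66)/b = (153 - (-13)/12)/4060 = (153 - ⅙*(-13/2))*(1/4060) = (153 + 13/12)*(1/4060) = (1849/12)*(1/4060) = 1849/48720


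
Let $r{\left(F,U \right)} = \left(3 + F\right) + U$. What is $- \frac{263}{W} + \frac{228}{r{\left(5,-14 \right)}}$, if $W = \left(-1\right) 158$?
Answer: $- \frac{5741}{158} \approx -36.335$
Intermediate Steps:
$W = -158$
$r{\left(F,U \right)} = 3 + F + U$
$- \frac{263}{W} + \frac{228}{r{\left(5,-14 \right)}} = - \frac{263}{-158} + \frac{228}{3 + 5 - 14} = \left(-263\right) \left(- \frac{1}{158}\right) + \frac{228}{-6} = \frac{263}{158} + 228 \left(- \frac{1}{6}\right) = \frac{263}{158} - 38 = - \frac{5741}{158}$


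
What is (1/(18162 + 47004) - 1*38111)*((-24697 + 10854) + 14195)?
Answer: -437103290800/32583 ≈ -1.3415e+7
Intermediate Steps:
(1/(18162 + 47004) - 1*38111)*((-24697 + 10854) + 14195) = (1/65166 - 38111)*(-13843 + 14195) = (1/65166 - 38111)*352 = -2483541425/65166*352 = -437103290800/32583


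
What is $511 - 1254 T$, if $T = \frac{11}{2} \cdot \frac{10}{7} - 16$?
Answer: $\frac{75055}{7} \approx 10722.0$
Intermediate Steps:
$T = - \frac{57}{7}$ ($T = 11 \cdot \frac{1}{2} \cdot 10 \cdot \frac{1}{7} - 16 = \frac{11}{2} \cdot \frac{10}{7} - 16 = \frac{55}{7} - 16 = - \frac{57}{7} \approx -8.1429$)
$511 - 1254 T = 511 - - \frac{71478}{7} = 511 + \frac{71478}{7} = \frac{75055}{7}$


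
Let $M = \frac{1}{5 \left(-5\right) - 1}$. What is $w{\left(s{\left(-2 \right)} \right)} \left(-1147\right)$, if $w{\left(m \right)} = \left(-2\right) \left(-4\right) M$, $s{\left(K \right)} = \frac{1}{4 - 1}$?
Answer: $\frac{4588}{13} \approx 352.92$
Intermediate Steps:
$M = - \frac{1}{26}$ ($M = \frac{1}{-25 - 1} = \frac{1}{-26} = - \frac{1}{26} \approx -0.038462$)
$s{\left(K \right)} = \frac{1}{3}$
$w{\left(m \right)} = - \frac{4}{13}$ ($w{\left(m \right)} = \left(-2\right) \left(-4\right) \left(- \frac{1}{26}\right) = 8 \left(- \frac{1}{26}\right) = - \frac{4}{13}$)
$w{\left(s{\left(-2 \right)} \right)} \left(-1147\right) = \left(- \frac{4}{13}\right) \left(-1147\right) = \frac{4588}{13}$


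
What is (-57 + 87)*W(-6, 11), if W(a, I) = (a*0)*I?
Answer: 0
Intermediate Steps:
W(a, I) = 0 (W(a, I) = 0*I = 0)
(-57 + 87)*W(-6, 11) = (-57 + 87)*0 = 30*0 = 0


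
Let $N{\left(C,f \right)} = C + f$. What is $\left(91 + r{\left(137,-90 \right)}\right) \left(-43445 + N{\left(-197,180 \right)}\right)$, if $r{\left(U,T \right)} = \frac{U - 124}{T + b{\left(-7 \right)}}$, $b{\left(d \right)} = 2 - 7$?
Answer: $- \frac{375163984}{95} \approx -3.9491 \cdot 10^{6}$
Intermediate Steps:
$b{\left(d \right)} = -5$ ($b{\left(d \right)} = 2 - 7 = -5$)
$r{\left(U,T \right)} = \frac{-124 + U}{-5 + T}$ ($r{\left(U,T \right)} = \frac{U - 124}{T - 5} = \frac{-124 + U}{-5 + T}$)
$\left(91 + r{\left(137,-90 \right)}\right) \left(-43445 + N{\left(-197,180 \right)}\right) = \left(91 + \frac{-124 + 137}{-5 - 90}\right) \left(-43445 + \left(-197 + 180\right)\right) = \left(91 + \frac{1}{-95} \cdot 13\right) \left(-43445 - 17\right) = \left(91 - \frac{13}{95}\right) \left(-43462\right) = \frac{8632}{95} \left(-43462\right) = - \frac{375163984}{95}$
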